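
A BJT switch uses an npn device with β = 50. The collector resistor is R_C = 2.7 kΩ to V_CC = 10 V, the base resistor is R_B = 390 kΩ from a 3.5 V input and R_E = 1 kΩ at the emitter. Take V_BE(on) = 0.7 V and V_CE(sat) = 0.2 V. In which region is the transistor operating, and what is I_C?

Assume active. Base-emitter loop: I_B = (V_BB − V_BE)/(R_B + (β+1)R_E) = (3.5 − 0.7)/(390 + 51×1) = 0.00635 mA.
I_C = β·I_B = 50×0.00635 = 0.317 mA.
V_CE = V_CC − I_C·R_C − I_E·R_E = 10 − 0.317×2.7 − 0.324×1 = 8.82 V > V_CE(sat), so the active-region assumption holds.

active; I_C ≈ 0.32 mA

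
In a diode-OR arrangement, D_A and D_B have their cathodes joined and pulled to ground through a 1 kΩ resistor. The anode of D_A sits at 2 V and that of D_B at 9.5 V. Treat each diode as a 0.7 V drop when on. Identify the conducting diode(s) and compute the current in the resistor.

Assume both conduct. Then node N would need to be at both 2−0.7 = 1.3 V and 9.5−0.7 = 8.8 V, which is impossible.
Assume only D_B conducts: V_N = 9.5 − 0.7 = 8.8 V, so I_R = 8.8/1 = 8.8 mA.
Check D_A: its anode-to-cathode voltage is 2 − 8.8 = -6.8 V < 0.7 V, so it is off. The assumption is consistent.

Only D_B conducts; I_R ≈ 8.8 mA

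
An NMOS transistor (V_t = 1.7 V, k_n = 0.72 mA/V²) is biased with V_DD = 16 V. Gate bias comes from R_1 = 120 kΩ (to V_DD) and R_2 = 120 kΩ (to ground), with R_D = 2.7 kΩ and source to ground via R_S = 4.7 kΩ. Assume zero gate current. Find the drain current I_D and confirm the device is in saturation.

V_G = V_DD·R_2/(R_1+R_2) = 16×120/240 = 8 V.
Assume saturation: I_D = (k_n/2)(V_GS − V_t)² with V_GS = V_G − I_D·R_S = 8 − 4.7·I_D.
Substituting gives 7.95·I_D² − 22.3·I_D + 14.3 = 0, with roots I_D = 0.988 or 1.82 mA.
The root I_D = 1.82 mA gives V_GS = -0.548 V ≤ V_t, so take I_D = 0.988 mA.
Then V_GS = 3.36 V and V_DS = V_DD − I_D(R_D+R_S) = 16 − 0.988×7.4 = 8.69 V.
Saturation requires V_DS ≥ V_GS − V_t = 1.66 V; 8.69 ≥ 1.66 ✓.

I_D ≈ 0.99 mA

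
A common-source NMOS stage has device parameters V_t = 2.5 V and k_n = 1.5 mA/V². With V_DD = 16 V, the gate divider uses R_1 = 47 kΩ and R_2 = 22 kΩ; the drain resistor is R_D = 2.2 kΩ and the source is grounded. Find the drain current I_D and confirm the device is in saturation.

I_D ≈ 5.1 mA

V_G = V_DD·R_2/(R_1+R_2) = 16×22/69 = 5.1 V. With the source grounded, V_GS = V_G = 5.1 V.
Assume saturation: I_D = (k_n/2)(V_GS − V_t)² = (1.5/2)×(5.1 − 2.5)² = 0.75×2.6² = 5.08 mA.
V_DS = V_DD − I_D·R_D = 16 − 5.08×2.2 = 4.83 V.
Saturation requires V_DS ≥ V_GS − V_t = 2.6 V; 4.83 ≥ 2.6 ✓.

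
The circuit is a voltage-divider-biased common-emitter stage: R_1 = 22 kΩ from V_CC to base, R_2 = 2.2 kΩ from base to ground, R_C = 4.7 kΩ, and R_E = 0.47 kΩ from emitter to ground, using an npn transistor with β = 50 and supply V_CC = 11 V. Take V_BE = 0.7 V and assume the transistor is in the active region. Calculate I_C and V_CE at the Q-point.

I_C ≈ 0.58 mA, V_CE ≈ 8 V

Thevenize the base divider: V_Th = V_CC·R_2/(R_1+R_2) = 11×2.2/24.2 = 1 V, R_Th = R_1‖R_2 = 2 kΩ.
Base-emitter loop: V_Th = I_B·R_Th + V_BE + (β+1)I_B·R_E, so I_B = (1 − 0.7) / (2 + 51×0.47) = 0.0116 mA.
I_C = β·I_B = 50×0.0116 = 0.578 mA, and I_E = (β+1)I_B = 0.589 mA.
V_CE = V_CC − I_C·R_C − I_E·R_E = 11 − 0.578×4.7 − 0.589×0.47 = 8.01 V.
V_CE = 8.01 V > 0.2 V confirms active-region operation.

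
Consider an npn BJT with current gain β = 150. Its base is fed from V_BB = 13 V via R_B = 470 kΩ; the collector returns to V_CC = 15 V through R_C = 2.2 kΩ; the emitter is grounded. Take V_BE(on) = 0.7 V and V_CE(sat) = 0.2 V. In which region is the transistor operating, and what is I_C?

active; I_C ≈ 3.9 mA

Assume active. Base-emitter loop: I_B = (V_BB − V_BE)/R_B = (13 − 0.7)/470 = 0.0262 mA.
I_C = β·I_B = 150×0.0262 = 3.93 mA.
V_CE = V_CC − I_C·R_C = 15 − 3.93×2.2 = 6.36 V > V_CE(sat), so the active-region assumption holds.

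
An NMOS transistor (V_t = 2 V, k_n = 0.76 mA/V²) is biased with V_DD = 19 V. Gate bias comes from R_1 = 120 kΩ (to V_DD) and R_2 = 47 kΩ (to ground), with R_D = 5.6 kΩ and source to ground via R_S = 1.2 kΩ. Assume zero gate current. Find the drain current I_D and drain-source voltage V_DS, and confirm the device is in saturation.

V_G = V_DD·R_2/(R_1+R_2) = 19×47/167 = 5.35 V.
Assume saturation: I_D = (k_n/2)(V_GS − V_t)² with V_GS = V_G − I_D·R_S = 5.35 − 1.2·I_D.
Substituting gives 0.547·I_D² − 4.05·I_D + 4.26 = 0, with roots I_D = 1.27 or 6.14 mA.
The root I_D = 6.14 mA gives V_GS = -2.02 V ≤ V_t, so take I_D = 1.27 mA.
Then V_GS = 3.83 V and V_DS = V_DD − I_D(R_D+R_S) = 19 − 1.27×6.8 = 10.4 V.
Saturation requires V_DS ≥ V_GS − V_t = 1.83 V; 10.4 ≥ 1.83 ✓.

I_D ≈ 1.3 mA, V_DS ≈ 10 V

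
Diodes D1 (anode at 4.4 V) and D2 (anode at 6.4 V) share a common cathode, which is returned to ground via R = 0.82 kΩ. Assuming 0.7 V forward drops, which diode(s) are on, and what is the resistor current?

Only D2 conducts; I_R ≈ 7 mA

Assume both conduct. Then node N would need to be at both 4.4−0.7 = 3.7 V and 6.4−0.7 = 5.7 V, which is impossible.
Assume only D2 conducts: V_N = 6.4 − 0.7 = 5.7 V, so I_R = 5.7/0.82 = 6.95 mA.
Check D1: its anode-to-cathode voltage is 4.4 − 5.7 = -1.3 V < 0.7 V, so it is off. The assumption is consistent.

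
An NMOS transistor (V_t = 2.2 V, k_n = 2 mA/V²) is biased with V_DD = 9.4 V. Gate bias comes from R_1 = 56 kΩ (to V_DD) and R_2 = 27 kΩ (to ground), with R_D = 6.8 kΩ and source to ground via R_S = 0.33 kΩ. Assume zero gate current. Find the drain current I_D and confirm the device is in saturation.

I_D ≈ 0.49 mA

V_G = V_DD·R_2/(R_1+R_2) = 9.4×27/83 = 3.06 V.
Assume saturation: I_D = (k_n/2)(V_GS − V_t)² with V_GS = V_G − I_D·R_S = 3.06 − 0.33·I_D.
Substituting gives 0.109·I_D² − 1.57·I_D + 0.736 = 0, with roots I_D = 0.486 or 13.9 mA.
The root I_D = 13.9 mA gives V_GS = -1.53 V ≤ V_t, so take I_D = 0.486 mA.
Then V_GS = 2.9 V and V_DS = V_DD − I_D(R_D+R_S) = 9.4 − 0.486×7.13 = 5.93 V.
Saturation requires V_DS ≥ V_GS − V_t = 0.697 V; 5.93 ≥ 0.697 ✓.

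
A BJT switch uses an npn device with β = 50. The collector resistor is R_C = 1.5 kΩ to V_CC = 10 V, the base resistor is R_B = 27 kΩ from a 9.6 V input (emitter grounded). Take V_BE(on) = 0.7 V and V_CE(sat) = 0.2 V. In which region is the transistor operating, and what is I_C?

Assume active: I_B = (9.6 − 0.7)/27 = 0.33 mA, giving I_C = β·I_B = 16.5 mA.
But then V_CE = 10 − 16.5×1.5 = -14.7 V < V_CE(sat) = 0.2 V — impossible in the active region.
So the transistor is saturated. With V_CE = 0.2 V, I_C = (V_CC − 0.2)/R_C = 9.8/1.5 = 6.53 mA.
Check: β·I_B = 16.5 mA > I_C = 6.53 mA, confirming saturation.

saturation; I_C ≈ 6.5 mA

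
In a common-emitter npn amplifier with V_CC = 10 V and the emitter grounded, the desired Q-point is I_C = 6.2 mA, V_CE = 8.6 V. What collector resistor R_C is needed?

Collector loop: V_CC = I_C·R_C + V_CE.
R_C = (V_CC − V_CE)/I_C = (10 − 8.6)/6.2 = 0.226 kΩ.

R_C ≈ 0.23 kΩ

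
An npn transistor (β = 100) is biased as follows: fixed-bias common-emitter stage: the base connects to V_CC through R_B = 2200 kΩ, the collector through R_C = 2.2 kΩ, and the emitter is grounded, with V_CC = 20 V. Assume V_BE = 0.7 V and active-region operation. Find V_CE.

Base loop: V_CC = I_B·R_B + V_BE, so I_B = (20 − 0.7)/2200 kΩ = 0.00877 mA.
In the active region I_C = β·I_B = 100 × 0.00877 = 0.877 mA.
Collector loop: V_CE = V_CC − I_C·R_C = 20 − 0.877×2.2 = 18.1 V.
Since V_CE = 18.1 V > V_CE(sat) ≈ 0.2 V, the transistor is in the active region as assumed.

V_CE ≈ 18 V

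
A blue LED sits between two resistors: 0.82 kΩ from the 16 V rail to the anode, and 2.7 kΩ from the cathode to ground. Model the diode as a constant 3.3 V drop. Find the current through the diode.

I ≈ 3.6 mA

The two resistors are in series with the diode, so KVL gives 16 = I·0.82 + 3.3 + I·2.7.
I = (16 − 3.3) / (0.82 + 2.7) kΩ = 12.7 / 3.52 = 3.61 mA.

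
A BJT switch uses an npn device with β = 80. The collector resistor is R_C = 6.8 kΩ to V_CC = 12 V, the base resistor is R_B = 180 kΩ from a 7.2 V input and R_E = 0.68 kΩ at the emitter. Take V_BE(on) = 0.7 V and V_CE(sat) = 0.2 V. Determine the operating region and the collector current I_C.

saturation; I_C ≈ 1.6 mA

Assume active: I_B = (7.2 − 0.7)/(180 + 81×0.68) = 0.0277 mA, I_C = β·I_B = 2.21 mA.
Then V_CE = 12 − 2.21×6.8 − 2.24×0.68 = -4.56 V < 0.2 V — the active assumption fails.
Re-solve with V_CE = 0.2 V. KCL at the emitter: V_E/R_E = (V_BB−0.7−V_E)/R_B + (V_CC−0.2−V_E)/R_C, giving V_E = 1.09 V.
I_C = (V_CC − 0.2 − V_E)/R_C = (11.8 − 1.09)/6.8 = 1.57 mA.
Check: I_B = (6.5 − 1.09)/180 = 0.03 mA, and β·I_B = 2.4 mA > I_C, confirming saturation.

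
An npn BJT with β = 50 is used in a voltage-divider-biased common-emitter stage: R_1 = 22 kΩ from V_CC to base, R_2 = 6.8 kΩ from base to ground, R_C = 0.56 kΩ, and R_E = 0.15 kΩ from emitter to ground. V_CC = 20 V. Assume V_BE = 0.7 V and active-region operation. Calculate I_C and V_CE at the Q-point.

I_C ≈ 16 mA, V_CE ≈ 8.8 V

Thevenize the base divider: V_Th = V_CC·R_2/(R_1+R_2) = 20×6.8/28.8 = 4.72 V, R_Th = R_1‖R_2 = 5.19 kΩ.
Base-emitter loop: V_Th = I_B·R_Th + V_BE + (β+1)I_B·R_E, so I_B = (4.72 − 0.7) / (5.19 + 51×0.15) = 0.313 mA.
I_C = β·I_B = 50×0.313 = 15.7 mA, and I_E = (β+1)I_B = 16 mA.
V_CE = V_CC − I_C·R_C − I_E·R_E = 20 − 15.7×0.56 − 16×0.15 = 8.84 V.
V_CE = 8.84 V > 0.2 V confirms active-region operation.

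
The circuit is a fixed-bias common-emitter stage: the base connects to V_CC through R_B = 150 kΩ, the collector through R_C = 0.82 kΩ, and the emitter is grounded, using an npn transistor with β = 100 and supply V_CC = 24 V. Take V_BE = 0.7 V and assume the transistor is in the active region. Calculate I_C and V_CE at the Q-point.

I_C ≈ 16 mA, V_CE ≈ 11 V

Base loop: V_CC = I_B·R_B + V_BE, so I_B = (24 − 0.7)/150 kΩ = 0.155 mA.
In the active region I_C = β·I_B = 100 × 0.155 = 15.5 mA.
Collector loop: V_CE = V_CC − I_C·R_C = 24 − 15.5×0.82 = 11.3 V.
Since V_CE = 11.3 V > V_CE(sat) ≈ 0.2 V, the transistor is in the active region as assumed.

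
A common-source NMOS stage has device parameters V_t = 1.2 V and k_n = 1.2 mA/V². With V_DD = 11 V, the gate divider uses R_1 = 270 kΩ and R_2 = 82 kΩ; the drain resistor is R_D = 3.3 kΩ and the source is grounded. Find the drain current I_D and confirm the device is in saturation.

V_G = V_DD·R_2/(R_1+R_2) = 11×82/352 = 2.56 V. With the source grounded, V_GS = V_G = 2.56 V.
Assume saturation: I_D = (k_n/2)(V_GS − V_t)² = (1.2/2)×(2.56 − 1.2)² = 0.6×1.36² = 1.11 mA.
V_DS = V_DD − I_D·R_D = 11 − 1.11×3.3 = 7.32 V.
Saturation requires V_DS ≥ V_GS − V_t = 1.36 V; 7.32 ≥ 1.36 ✓.

I_D ≈ 1.1 mA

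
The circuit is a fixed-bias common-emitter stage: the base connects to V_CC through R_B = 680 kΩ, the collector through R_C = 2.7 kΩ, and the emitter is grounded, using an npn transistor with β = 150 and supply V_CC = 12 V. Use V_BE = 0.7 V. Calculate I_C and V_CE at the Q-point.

Base loop: V_CC = I_B·R_B + V_BE, so I_B = (12 − 0.7)/680 kΩ = 0.0166 mA.
In the active region I_C = β·I_B = 150 × 0.0166 = 2.49 mA.
Collector loop: V_CE = V_CC − I_C·R_C = 12 − 2.49×2.7 = 5.27 V.
Since V_CE = 5.27 V > V_CE(sat) ≈ 0.2 V, the transistor is in the active region as assumed.

I_C ≈ 2.5 mA, V_CE ≈ 5.3 V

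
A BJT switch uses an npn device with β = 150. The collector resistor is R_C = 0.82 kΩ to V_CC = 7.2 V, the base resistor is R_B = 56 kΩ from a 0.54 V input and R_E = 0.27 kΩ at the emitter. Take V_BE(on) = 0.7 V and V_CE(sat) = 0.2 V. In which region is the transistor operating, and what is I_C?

V_BB = 0.54 V ≤ V_BE(on) = 0.7 V, so the base-emitter junction is not forward biased.
The transistor is in cutoff: I_B = I_C = 0.

cutoff; I_C ≈ 0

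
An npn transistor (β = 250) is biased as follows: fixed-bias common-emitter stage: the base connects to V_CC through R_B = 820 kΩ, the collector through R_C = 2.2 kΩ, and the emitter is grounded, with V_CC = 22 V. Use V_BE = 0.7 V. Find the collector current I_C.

Base loop: V_CC = I_B·R_B + V_BE, so I_B = (22 − 0.7)/820 kΩ = 0.026 mA.
In the active region I_C = β·I_B = 250 × 0.026 = 6.49 mA.
Collector loop: V_CE = V_CC − I_C·R_C = 22 − 6.49×2.2 = 7.71 V.
Since V_CE = 7.71 V > V_CE(sat) ≈ 0.2 V, the transistor is in the active region as assumed.

I_C ≈ 6.5 mA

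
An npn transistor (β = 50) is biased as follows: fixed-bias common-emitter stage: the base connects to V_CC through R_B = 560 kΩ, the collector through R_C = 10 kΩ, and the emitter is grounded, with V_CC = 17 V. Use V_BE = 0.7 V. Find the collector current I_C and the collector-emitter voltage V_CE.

I_C ≈ 1.5 mA, V_CE ≈ 2.4 V

Base loop: V_CC = I_B·R_B + V_BE, so I_B = (17 − 0.7)/560 kΩ = 0.0291 mA.
In the active region I_C = β·I_B = 50 × 0.0291 = 1.46 mA.
Collector loop: V_CE = V_CC − I_C·R_C = 17 − 1.46×10 = 2.45 V.
Since V_CE = 2.45 V > V_CE(sat) ≈ 0.2 V, the transistor is in the active region as assumed.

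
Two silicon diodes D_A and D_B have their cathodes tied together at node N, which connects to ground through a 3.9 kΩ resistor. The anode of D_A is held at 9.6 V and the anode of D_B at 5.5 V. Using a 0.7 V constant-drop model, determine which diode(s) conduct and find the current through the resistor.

Only D_A conducts; I_R ≈ 2.3 mA

Assume both conduct. Then node N would need to be at both 9.6−0.7 = 8.9 V and 5.5−0.7 = 4.8 V, which is impossible.
Assume only D_A conducts: V_N = 9.6 − 0.7 = 8.9 V, so I_R = 8.9/3.9 = 2.28 mA.
Check D_B: its anode-to-cathode voltage is 5.5 − 8.9 = -3.4 V < 0.7 V, so it is off. The assumption is consistent.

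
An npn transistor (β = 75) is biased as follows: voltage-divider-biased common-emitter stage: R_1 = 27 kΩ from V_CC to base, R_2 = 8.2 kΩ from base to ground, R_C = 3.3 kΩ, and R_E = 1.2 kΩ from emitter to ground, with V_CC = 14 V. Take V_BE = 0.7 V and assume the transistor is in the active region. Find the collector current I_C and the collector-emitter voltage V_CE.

I_C ≈ 2 mA, V_CE ≈ 5.1 V

Thevenize the base divider: V_Th = V_CC·R_2/(R_1+R_2) = 14×8.2/35.2 = 3.26 V, R_Th = R_1‖R_2 = 6.29 kΩ.
Base-emitter loop: V_Th = I_B·R_Th + V_BE + (β+1)I_B·R_E, so I_B = (3.26 − 0.7) / (6.29 + 76×1.2) = 0.0263 mA.
I_C = β·I_B = 75×0.0263 = 1.97 mA, and I_E = (β+1)I_B = 2 mA.
V_CE = V_CC − I_C·R_C − I_E·R_E = 14 − 1.97×3.3 − 2×1.2 = 5.1 V.
V_CE = 5.1 V > 0.2 V confirms active-region operation.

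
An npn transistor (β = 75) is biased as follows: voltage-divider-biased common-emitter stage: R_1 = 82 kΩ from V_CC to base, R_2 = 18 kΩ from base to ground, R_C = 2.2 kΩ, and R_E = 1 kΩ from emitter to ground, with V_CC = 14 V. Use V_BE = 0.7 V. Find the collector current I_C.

I_C ≈ 1.5 mA

Thevenize the base divider: V_Th = V_CC·R_2/(R_1+R_2) = 14×18/100 = 2.52 V, R_Th = R_1‖R_2 = 14.8 kΩ.
Base-emitter loop: V_Th = I_B·R_Th + V_BE + (β+1)I_B·R_E, so I_B = (2.52 − 0.7) / (14.8 + 76×1) = 0.0201 mA.
I_C = β·I_B = 75×0.0201 = 1.5 mA, and I_E = (β+1)I_B = 1.52 mA.
V_CE = V_CC − I_C·R_C − I_E·R_E = 14 − 1.5×2.2 − 1.52×1 = 9.17 V.
V_CE = 9.17 V > 0.2 V confirms active-region operation.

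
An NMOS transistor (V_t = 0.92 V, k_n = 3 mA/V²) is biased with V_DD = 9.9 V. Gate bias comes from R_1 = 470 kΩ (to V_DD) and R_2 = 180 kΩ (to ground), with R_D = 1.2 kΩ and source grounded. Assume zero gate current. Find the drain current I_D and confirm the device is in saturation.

V_G = V_DD·R_2/(R_1+R_2) = 9.9×180/650 = 2.74 V. With the source grounded, V_GS = V_G = 2.74 V.
Assume saturation: I_D = (k_n/2)(V_GS − V_t)² = (3/2)×(2.74 − 0.92)² = 1.5×1.82² = 4.98 mA.
V_DS = V_DD − I_D·R_D = 9.9 − 4.98×1.2 = 3.93 V.
Saturation requires V_DS ≥ V_GS − V_t = 1.82 V; 3.93 ≥ 1.82 ✓.

I_D ≈ 5 mA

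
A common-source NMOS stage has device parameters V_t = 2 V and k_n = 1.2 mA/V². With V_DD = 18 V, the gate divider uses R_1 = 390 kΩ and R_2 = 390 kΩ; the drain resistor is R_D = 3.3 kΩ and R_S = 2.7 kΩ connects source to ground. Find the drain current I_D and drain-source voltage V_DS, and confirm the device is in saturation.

V_G = V_DD·R_2/(R_1+R_2) = 18×390/780 = 9 V.
Assume saturation: I_D = (k_n/2)(V_GS − V_t)² with V_GS = V_G − I_D·R_S = 9 − 2.7·I_D.
Substituting gives 4.37·I_D² − 23.7·I_D + 29.4 = 0, with roots I_D = 1.93 or 3.49 mA.
The root I_D = 3.49 mA gives V_GS = -0.41 V ≤ V_t, so take I_D = 1.93 mA.
Then V_GS = 3.79 V and V_DS = V_DD − I_D(R_D+R_S) = 18 − 1.93×6 = 6.43 V.
Saturation requires V_DS ≥ V_GS − V_t = 1.79 V; 6.43 ≥ 1.79 ✓.

I_D ≈ 1.9 mA, V_DS ≈ 6.4 V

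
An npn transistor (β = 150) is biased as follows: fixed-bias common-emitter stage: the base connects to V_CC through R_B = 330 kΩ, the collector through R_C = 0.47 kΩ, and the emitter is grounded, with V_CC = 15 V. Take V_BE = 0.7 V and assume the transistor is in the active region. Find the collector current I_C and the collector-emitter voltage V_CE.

I_C ≈ 6.5 mA, V_CE ≈ 12 V

Base loop: V_CC = I_B·R_B + V_BE, so I_B = (15 − 0.7)/330 kΩ = 0.0433 mA.
In the active region I_C = β·I_B = 150 × 0.0433 = 6.5 mA.
Collector loop: V_CE = V_CC − I_C·R_C = 15 − 6.5×0.47 = 11.9 V.
Since V_CE = 11.9 V > V_CE(sat) ≈ 0.2 V, the transistor is in the active region as assumed.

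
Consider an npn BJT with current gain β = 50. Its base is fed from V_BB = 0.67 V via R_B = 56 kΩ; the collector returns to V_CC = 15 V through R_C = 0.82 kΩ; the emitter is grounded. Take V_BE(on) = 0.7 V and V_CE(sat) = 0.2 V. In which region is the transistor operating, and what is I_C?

V_BB = 0.67 V ≤ V_BE(on) = 0.7 V, so the base-emitter junction is not forward biased.
The transistor is in cutoff: I_B = I_C = 0.

cutoff; I_C ≈ 0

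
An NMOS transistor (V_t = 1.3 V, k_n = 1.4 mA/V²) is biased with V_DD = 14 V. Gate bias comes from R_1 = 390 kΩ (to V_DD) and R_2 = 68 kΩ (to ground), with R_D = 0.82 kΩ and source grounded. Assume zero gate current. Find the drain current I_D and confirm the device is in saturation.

V_G = V_DD·R_2/(R_1+R_2) = 14×68/458 = 2.08 V. With the source grounded, V_GS = V_G = 2.08 V.
Assume saturation: I_D = (k_n/2)(V_GS − V_t)² = (1.4/2)×(2.08 − 1.3)² = 0.7×0.779² = 0.424 mA.
V_DS = V_DD − I_D·R_D = 14 − 0.424×0.82 = 13.7 V.
Saturation requires V_DS ≥ V_GS − V_t = 0.779 V; 13.7 ≥ 0.779 ✓.

I_D ≈ 0.42 mA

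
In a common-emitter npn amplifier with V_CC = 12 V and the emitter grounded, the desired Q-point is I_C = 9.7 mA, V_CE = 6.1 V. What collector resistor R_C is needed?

R_C ≈ 0.61 kΩ

Collector loop: V_CC = I_C·R_C + V_CE.
R_C = (V_CC − V_CE)/I_C = (12 − 6.1)/9.7 = 0.608 kΩ.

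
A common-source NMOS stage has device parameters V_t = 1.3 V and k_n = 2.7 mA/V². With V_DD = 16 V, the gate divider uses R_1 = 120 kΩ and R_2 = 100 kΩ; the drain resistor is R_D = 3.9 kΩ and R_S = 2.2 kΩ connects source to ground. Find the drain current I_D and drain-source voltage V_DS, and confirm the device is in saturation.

V_G = V_DD·R_2/(R_1+R_2) = 16×100/220 = 7.27 V.
Assume saturation: I_D = (k_n/2)(V_GS − V_t)² with V_GS = V_G − I_D·R_S = 7.27 − 2.2·I_D.
Substituting gives 6.53·I_D² − 36.5·I_D + 48.2 = 0, with roots I_D = 2.14 or 3.44 mA.
The root I_D = 3.44 mA gives V_GS = -0.296 V ≤ V_t, so take I_D = 2.14 mA.
Then V_GS = 2.56 V and V_DS = V_DD − I_D(R_D+R_S) = 16 − 2.14×6.1 = 2.93 V.
Saturation requires V_DS ≥ V_GS − V_t = 1.26 V; 2.93 ≥ 1.26 ✓.

I_D ≈ 2.1 mA, V_DS ≈ 2.9 V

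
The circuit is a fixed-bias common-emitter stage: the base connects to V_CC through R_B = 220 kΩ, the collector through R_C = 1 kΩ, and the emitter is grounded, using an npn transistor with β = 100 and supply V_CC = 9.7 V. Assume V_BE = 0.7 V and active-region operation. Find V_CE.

V_CE ≈ 5.6 V

Base loop: V_CC = I_B·R_B + V_BE, so I_B = (9.7 − 0.7)/220 kΩ = 0.0409 mA.
In the active region I_C = β·I_B = 100 × 0.0409 = 4.09 mA.
Collector loop: V_CE = V_CC − I_C·R_C = 9.7 − 4.09×1 = 5.61 V.
Since V_CE = 5.61 V > V_CE(sat) ≈ 0.2 V, the transistor is in the active region as assumed.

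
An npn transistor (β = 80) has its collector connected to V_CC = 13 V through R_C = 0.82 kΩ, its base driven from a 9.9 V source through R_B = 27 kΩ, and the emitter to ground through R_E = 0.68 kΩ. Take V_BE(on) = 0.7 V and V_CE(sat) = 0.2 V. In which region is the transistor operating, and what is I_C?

saturation; I_C ≈ 8.5 mA

Assume active: I_B = (9.9 − 0.7)/(27 + 81×0.68) = 0.112 mA, I_C = β·I_B = 8.97 mA.
Then V_CE = 13 − 8.97×0.82 − 9.08×0.68 = -0.527 V < 0.2 V — the active assumption fails.
Re-solve with V_CE = 0.2 V. KCL at the emitter: V_E/R_E = (V_BB−0.7−V_E)/R_B + (V_CC−0.2−V_E)/R_C, giving V_E = 5.85 V.
I_C = (V_CC − 0.2 − V_E)/R_C = (12.8 − 5.85)/0.82 = 8.48 mA.
Check: I_B = (9.2 − 5.85)/27 = 0.124 mA, and β·I_B = 9.93 mA > I_C, confirming saturation.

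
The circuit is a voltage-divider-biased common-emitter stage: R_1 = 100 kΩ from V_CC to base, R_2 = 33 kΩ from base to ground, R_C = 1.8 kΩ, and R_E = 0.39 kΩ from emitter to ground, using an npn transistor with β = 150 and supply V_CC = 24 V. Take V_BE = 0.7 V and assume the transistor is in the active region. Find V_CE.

Thevenize the base divider: V_Th = V_CC·R_2/(R_1+R_2) = 24×33/133 = 5.95 V, R_Th = R_1‖R_2 = 24.8 kΩ.
Base-emitter loop: V_Th = I_B·R_Th + V_BE + (β+1)I_B·R_E, so I_B = (5.95 − 0.7) / (24.8 + 151×0.39) = 0.0628 mA.
I_C = β·I_B = 150×0.0628 = 9.42 mA, and I_E = (β+1)I_B = 9.48 mA.
V_CE = V_CC − I_C·R_C − I_E·R_E = 24 − 9.42×1.8 − 9.48×0.39 = 3.35 V.
V_CE = 3.35 V > 0.2 V confirms active-region operation.

V_CE ≈ 3.4 V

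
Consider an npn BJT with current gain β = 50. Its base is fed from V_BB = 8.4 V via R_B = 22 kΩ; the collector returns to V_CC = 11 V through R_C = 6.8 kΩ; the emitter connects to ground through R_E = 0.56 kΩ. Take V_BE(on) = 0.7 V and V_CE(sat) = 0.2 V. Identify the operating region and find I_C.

Assume active: I_B = (8.4 − 0.7)/(22 + 51×0.56) = 0.152 mA, I_C = β·I_B = 7.61 mA.
Then V_CE = 11 − 7.61×6.8 − 7.77×0.56 = -45.1 V < 0.2 V — the active assumption fails.
Re-solve with V_CE = 0.2 V. KCL at the emitter: V_E/R_E = (V_BB−0.7−V_E)/R_B + (V_CC−0.2−V_E)/R_C, giving V_E = 0.98 V.
I_C = (V_CC − 0.2 − V_E)/R_C = (10.8 − 0.98)/6.8 = 1.44 mA.
Check: I_B = (7.7 − 0.98)/22 = 0.305 mA, and β·I_B = 15.3 mA > I_C, confirming saturation.

saturation; I_C ≈ 1.4 mA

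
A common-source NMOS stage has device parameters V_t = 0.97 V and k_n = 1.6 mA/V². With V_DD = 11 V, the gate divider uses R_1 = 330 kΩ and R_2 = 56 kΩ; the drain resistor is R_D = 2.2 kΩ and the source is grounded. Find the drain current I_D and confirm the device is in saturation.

V_G = V_DD·R_2/(R_1+R_2) = 11×56/386 = 1.6 V. With the source grounded, V_GS = V_G = 1.6 V.
Assume saturation: I_D = (k_n/2)(V_GS − V_t)² = (1.6/2)×(1.6 − 0.97)² = 0.8×0.626² = 0.313 mA.
V_DS = V_DD − I_D·R_D = 11 − 0.313×2.2 = 10.3 V.
Saturation requires V_DS ≥ V_GS − V_t = 0.626 V; 10.3 ≥ 0.626 ✓.

I_D ≈ 0.31 mA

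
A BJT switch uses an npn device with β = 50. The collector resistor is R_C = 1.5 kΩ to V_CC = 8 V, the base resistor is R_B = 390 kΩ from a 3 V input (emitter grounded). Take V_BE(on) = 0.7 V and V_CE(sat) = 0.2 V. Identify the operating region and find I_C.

active; I_C ≈ 0.29 mA

Assume active. Base-emitter loop: I_B = (V_BB − V_BE)/R_B = (3 − 0.7)/390 = 0.0059 mA.
I_C = β·I_B = 50×0.0059 = 0.295 mA.
V_CE = V_CC − I_C·R_C = 8 − 0.295×1.5 = 7.56 V > V_CE(sat), so the active-region assumption holds.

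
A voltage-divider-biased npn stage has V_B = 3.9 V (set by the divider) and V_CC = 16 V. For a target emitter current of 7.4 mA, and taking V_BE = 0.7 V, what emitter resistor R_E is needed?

R_E ≈ 0.43 kΩ

V_E = V_B − V_BE = 3.9 − 0.7 = 3.2 V.
R_E = V_E / I_E = 3.2 / 7.4 = 0.432 kΩ.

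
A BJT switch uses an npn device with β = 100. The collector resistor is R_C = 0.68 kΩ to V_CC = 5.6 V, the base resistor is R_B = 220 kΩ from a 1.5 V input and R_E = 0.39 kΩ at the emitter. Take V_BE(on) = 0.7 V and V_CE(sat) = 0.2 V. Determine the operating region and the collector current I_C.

Assume active. Base-emitter loop: I_B = (V_BB − V_BE)/(R_B + (β+1)R_E) = (1.5 − 0.7)/(220 + 101×0.39) = 0.00308 mA.
I_C = β·I_B = 100×0.00308 = 0.308 mA.
V_CE = V_CC − I_C·R_C − I_E·R_E = 5.6 − 0.308×0.68 − 0.312×0.39 = 5.27 V > V_CE(sat), so the active-region assumption holds.

active; I_C ≈ 0.31 mA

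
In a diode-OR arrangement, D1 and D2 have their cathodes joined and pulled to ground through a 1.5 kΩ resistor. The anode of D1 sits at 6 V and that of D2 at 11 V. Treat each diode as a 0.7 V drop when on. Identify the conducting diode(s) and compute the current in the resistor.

Only D2 conducts; I_R ≈ 6.9 mA

Assume both conduct. Then node N would need to be at both 6−0.7 = 5.3 V and 11−0.7 = 10.3 V, which is impossible.
Assume only D2 conducts: V_N = 11 − 0.7 = 10.3 V, so I_R = 10.3/1.5 = 6.87 mA.
Check D1: its anode-to-cathode voltage is 6 − 10.3 = -4.3 V < 0.7 V, so it is off. The assumption is consistent.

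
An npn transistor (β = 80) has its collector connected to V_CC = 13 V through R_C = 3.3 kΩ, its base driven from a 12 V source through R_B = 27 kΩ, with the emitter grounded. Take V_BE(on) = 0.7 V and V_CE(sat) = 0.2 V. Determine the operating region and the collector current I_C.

Assume active: I_B = (12 − 0.7)/27 = 0.419 mA, giving I_C = β·I_B = 33.5 mA.
But then V_CE = 13 − 33.5×3.3 = -97.5 V < V_CE(sat) = 0.2 V — impossible in the active region.
So the transistor is saturated. With V_CE = 0.2 V, I_C = (V_CC − 0.2)/R_C = 12.8/3.3 = 3.88 mA.
Check: β·I_B = 33.5 mA > I_C = 3.88 mA, confirming saturation.

saturation; I_C ≈ 3.9 mA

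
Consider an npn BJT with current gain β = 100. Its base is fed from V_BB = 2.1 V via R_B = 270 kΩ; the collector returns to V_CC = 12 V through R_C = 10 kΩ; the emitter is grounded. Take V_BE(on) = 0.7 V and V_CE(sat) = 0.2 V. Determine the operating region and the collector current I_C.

Assume active. Base-emitter loop: I_B = (V_BB − V_BE)/R_B = (2.1 − 0.7)/270 = 0.00519 mA.
I_C = β·I_B = 100×0.00519 = 0.519 mA.
V_CE = V_CC − I_C·R_C = 12 − 0.519×10 = 6.81 V > V_CE(sat), so the active-region assumption holds.

active; I_C ≈ 0.52 mA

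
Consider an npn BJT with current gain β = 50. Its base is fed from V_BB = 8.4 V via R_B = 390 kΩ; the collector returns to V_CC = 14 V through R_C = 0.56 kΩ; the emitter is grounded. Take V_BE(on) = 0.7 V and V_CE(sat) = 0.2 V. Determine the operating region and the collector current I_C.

Assume active. Base-emitter loop: I_B = (V_BB − V_BE)/R_B = (8.4 − 0.7)/390 = 0.0197 mA.
I_C = β·I_B = 50×0.0197 = 0.987 mA.
V_CE = V_CC − I_C·R_C = 14 − 0.987×0.56 = 13.4 V > V_CE(sat), so the active-region assumption holds.

active; I_C ≈ 0.99 mA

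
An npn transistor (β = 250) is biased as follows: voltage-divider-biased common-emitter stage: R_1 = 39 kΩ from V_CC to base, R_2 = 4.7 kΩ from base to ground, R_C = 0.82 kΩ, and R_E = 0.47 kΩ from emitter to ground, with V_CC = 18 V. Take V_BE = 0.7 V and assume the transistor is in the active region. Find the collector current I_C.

Thevenize the base divider: V_Th = V_CC·R_2/(R_1+R_2) = 18×4.7/43.7 = 1.94 V, R_Th = R_1‖R_2 = 4.19 kΩ.
Base-emitter loop: V_Th = I_B·R_Th + V_BE + (β+1)I_B·R_E, so I_B = (1.94 − 0.7) / (4.19 + 251×0.47) = 0.0101 mA.
I_C = β·I_B = 250×0.0101 = 2.53 mA, and I_E = (β+1)I_B = 2.54 mA.
V_CE = V_CC − I_C·R_C − I_E·R_E = 18 − 2.53×0.82 − 2.54×0.47 = 14.7 V.
V_CE = 14.7 V > 0.2 V confirms active-region operation.

I_C ≈ 2.5 mA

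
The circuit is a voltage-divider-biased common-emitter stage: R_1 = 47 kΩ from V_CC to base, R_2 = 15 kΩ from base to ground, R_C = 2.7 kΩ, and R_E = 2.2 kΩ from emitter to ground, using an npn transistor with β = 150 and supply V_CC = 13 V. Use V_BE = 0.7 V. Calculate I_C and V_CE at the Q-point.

Thevenize the base divider: V_Th = V_CC·R_2/(R_1+R_2) = 13×15/62 = 3.15 V, R_Th = R_1‖R_2 = 11.4 kΩ.
Base-emitter loop: V_Th = I_B·R_Th + V_BE + (β+1)I_B·R_E, so I_B = (3.15 − 0.7) / (11.4 + 151×2.2) = 0.00712 mA.
I_C = β·I_B = 150×0.00712 = 1.07 mA, and I_E = (β+1)I_B = 1.07 mA.
V_CE = V_CC − I_C·R_C − I_E·R_E = 13 − 1.07×2.7 − 1.07×2.2 = 7.75 V.
V_CE = 7.75 V > 0.2 V confirms active-region operation.

I_C ≈ 1.1 mA, V_CE ≈ 7.8 V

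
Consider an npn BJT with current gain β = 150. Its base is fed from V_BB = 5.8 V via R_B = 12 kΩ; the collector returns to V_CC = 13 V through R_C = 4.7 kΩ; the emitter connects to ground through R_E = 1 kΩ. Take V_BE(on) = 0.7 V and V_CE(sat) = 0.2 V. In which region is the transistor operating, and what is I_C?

Assume active: I_B = (5.8 − 0.7)/(12 + 151×1) = 0.0313 mA, I_C = β·I_B = 4.69 mA.
Then V_CE = 13 − 4.69×4.7 − 4.72×1 = -13.8 V < 0.2 V — the active assumption fails.
Re-solve with V_CE = 0.2 V. KCL at the emitter: V_E/R_E = (V_BB−0.7−V_E)/R_B + (V_CC−0.2−V_E)/R_C, giving V_E = 2.43 V.
I_C = (V_CC − 0.2 − V_E)/R_C = (12.8 − 2.43)/4.7 = 2.21 mA.
Check: I_B = (5.1 − 2.43)/12 = 0.223 mA, and β·I_B = 33.4 mA > I_C, confirming saturation.

saturation; I_C ≈ 2.2 mA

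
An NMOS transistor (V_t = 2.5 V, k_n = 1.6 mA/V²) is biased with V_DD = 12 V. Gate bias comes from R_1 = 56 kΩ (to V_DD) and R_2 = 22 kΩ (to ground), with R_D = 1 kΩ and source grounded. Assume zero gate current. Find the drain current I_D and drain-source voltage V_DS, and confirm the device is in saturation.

V_G = V_DD·R_2/(R_1+R_2) = 12×22/78 = 3.38 V. With the source grounded, V_GS = V_G = 3.38 V.
Assume saturation: I_D = (k_n/2)(V_GS − V_t)² = (1.6/2)×(3.38 − 2.5)² = 0.8×0.885² = 0.626 mA.
V_DS = V_DD − I_D·R_D = 12 − 0.626×1 = 11.4 V.
Saturation requires V_DS ≥ V_GS − V_t = 0.885 V; 11.4 ≥ 0.885 ✓.

I_D ≈ 0.63 mA, V_DS ≈ 11 V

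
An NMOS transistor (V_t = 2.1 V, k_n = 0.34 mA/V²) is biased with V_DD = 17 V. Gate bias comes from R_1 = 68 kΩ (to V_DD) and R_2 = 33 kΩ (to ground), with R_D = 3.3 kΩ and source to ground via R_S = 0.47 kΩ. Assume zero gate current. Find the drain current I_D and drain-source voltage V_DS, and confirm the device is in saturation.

V_G = V_DD·R_2/(R_1+R_2) = 17×33/101 = 5.55 V.
Assume saturation: I_D = (k_n/2)(V_GS − V_t)² with V_GS = V_G − I_D·R_S = 5.55 − 0.47·I_D.
Substituting gives 0.0376·I_D² − 1.55·I_D + 2.03 = 0, with roots I_D = 1.35 or 40 mA.
The root I_D = 40 mA gives V_GS = -13.2 V ≤ V_t, so take I_D = 1.35 mA.
Then V_GS = 4.92 V and V_DS = V_DD − I_D(R_D+R_S) = 17 − 1.35×3.77 = 11.9 V.
Saturation requires V_DS ≥ V_GS − V_t = 2.82 V; 11.9 ≥ 2.82 ✓.

I_D ≈ 1.4 mA, V_DS ≈ 12 V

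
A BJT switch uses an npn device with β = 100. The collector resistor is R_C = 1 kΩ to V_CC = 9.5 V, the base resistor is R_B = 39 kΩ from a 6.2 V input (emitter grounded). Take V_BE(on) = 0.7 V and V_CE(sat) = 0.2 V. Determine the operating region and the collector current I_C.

saturation; I_C ≈ 9.3 mA

Assume active: I_B = (6.2 − 0.7)/39 = 0.141 mA, giving I_C = β·I_B = 14.1 mA.
But then V_CE = 9.5 − 14.1×1 = -4.6 V < V_CE(sat) = 0.2 V — impossible in the active region.
So the transistor is saturated. With V_CE = 0.2 V, I_C = (V_CC − 0.2)/R_C = 9.3/1 = 9.3 mA.
Check: β·I_B = 14.1 mA > I_C = 9.3 mA, confirming saturation.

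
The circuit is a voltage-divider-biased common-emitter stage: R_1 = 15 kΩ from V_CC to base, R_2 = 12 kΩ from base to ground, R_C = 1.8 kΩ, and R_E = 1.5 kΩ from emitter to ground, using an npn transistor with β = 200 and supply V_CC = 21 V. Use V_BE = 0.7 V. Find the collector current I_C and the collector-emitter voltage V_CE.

I_C ≈ 5.6 mA, V_CE ≈ 2.5 V

Thevenize the base divider: V_Th = V_CC·R_2/(R_1+R_2) = 21×12/27 = 9.33 V, R_Th = R_1‖R_2 = 6.67 kΩ.
Base-emitter loop: V_Th = I_B·R_Th + V_BE + (β+1)I_B·R_E, so I_B = (9.33 − 0.7) / (6.67 + 201×1.5) = 0.028 mA.
I_C = β·I_B = 200×0.028 = 5.6 mA, and I_E = (β+1)I_B = 5.63 mA.
V_CE = V_CC − I_C·R_C − I_E·R_E = 21 − 5.6×1.8 − 5.63×1.5 = 2.47 V.
V_CE = 2.47 V > 0.2 V confirms active-region operation.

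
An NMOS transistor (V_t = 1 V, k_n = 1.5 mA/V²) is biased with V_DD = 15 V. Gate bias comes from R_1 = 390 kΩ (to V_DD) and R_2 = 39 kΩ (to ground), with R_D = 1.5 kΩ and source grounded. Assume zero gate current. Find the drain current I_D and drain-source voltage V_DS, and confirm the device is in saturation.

I_D ≈ 0.099 mA, V_DS ≈ 15 V

V_G = V_DD·R_2/(R_1+R_2) = 15×39/429 = 1.36 V. With the source grounded, V_GS = V_G = 1.36 V.
Assume saturation: I_D = (k_n/2)(V_GS − V_t)² = (1.5/2)×(1.36 − 1)² = 0.75×0.364² = 0.0992 mA.
V_DS = V_DD − I_D·R_D = 15 − 0.0992×1.5 = 14.9 V.
Saturation requires V_DS ≥ V_GS − V_t = 0.364 V; 14.9 ≥ 0.364 ✓.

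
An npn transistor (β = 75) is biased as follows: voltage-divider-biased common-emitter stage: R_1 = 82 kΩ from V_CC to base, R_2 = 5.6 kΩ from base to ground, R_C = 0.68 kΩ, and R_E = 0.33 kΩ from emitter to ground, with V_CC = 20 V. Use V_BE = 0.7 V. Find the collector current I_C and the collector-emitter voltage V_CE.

I_C ≈ 1.4 mA, V_CE ≈ 19 V

Thevenize the base divider: V_Th = V_CC·R_2/(R_1+R_2) = 20×5.6/87.6 = 1.28 V, R_Th = R_1‖R_2 = 5.24 kΩ.
Base-emitter loop: V_Th = I_B·R_Th + V_BE + (β+1)I_B·R_E, so I_B = (1.28 − 0.7) / (5.24 + 76×0.33) = 0.0191 mA.
I_C = β·I_B = 75×0.0191 = 1.43 mA, and I_E = (β+1)I_B = 1.45 mA.
V_CE = V_CC − I_C·R_C − I_E·R_E = 20 − 1.43×0.68 − 1.45×0.33 = 18.5 V.
V_CE = 18.5 V > 0.2 V confirms active-region operation.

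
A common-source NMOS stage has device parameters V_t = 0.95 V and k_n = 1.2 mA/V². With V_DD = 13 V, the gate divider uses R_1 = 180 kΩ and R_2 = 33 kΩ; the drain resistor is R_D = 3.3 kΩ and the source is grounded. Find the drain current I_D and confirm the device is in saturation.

V_G = V_DD·R_2/(R_1+R_2) = 13×33/213 = 2.01 V. With the source grounded, V_GS = V_G = 2.01 V.
Assume saturation: I_D = (k_n/2)(V_GS − V_t)² = (1.2/2)×(2.01 − 0.95)² = 0.6×1.06² = 0.679 mA.
V_DS = V_DD − I_D·R_D = 13 − 0.679×3.3 = 10.8 V.
Saturation requires V_DS ≥ V_GS − V_t = 1.06 V; 10.8 ≥ 1.06 ✓.

I_D ≈ 0.68 mA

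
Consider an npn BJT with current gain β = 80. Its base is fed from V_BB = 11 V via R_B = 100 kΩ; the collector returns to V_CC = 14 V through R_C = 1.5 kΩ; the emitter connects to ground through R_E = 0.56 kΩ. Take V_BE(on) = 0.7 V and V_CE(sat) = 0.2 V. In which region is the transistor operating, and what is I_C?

active; I_C ≈ 5.7 mA

Assume active. Base-emitter loop: I_B = (V_BB − V_BE)/(R_B + (β+1)R_E) = (11 − 0.7)/(100 + 81×0.56) = 0.0709 mA.
I_C = β·I_B = 80×0.0709 = 5.67 mA.
V_CE = V_CC − I_C·R_C − I_E·R_E = 14 − 5.67×1.5 − 5.74×0.56 = 2.28 V > V_CE(sat), so the active-region assumption holds.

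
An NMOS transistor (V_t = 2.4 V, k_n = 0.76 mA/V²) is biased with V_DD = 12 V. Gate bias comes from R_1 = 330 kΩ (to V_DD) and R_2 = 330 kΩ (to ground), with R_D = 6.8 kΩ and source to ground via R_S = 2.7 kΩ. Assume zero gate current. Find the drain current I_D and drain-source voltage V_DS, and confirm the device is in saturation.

V_G = V_DD·R_2/(R_1+R_2) = 12×330/660 = 6 V.
Assume saturation: I_D = (k_n/2)(V_GS − V_t)² with V_GS = V_G − I_D·R_S = 6 − 2.7·I_D.
Substituting gives 2.77·I_D² − 8.39·I_D + 4.92 = 0, with roots I_D = 0.797 or 2.23 mA.
The root I_D = 2.23 mA gives V_GS = -0.0229 V ≤ V_t, so take I_D = 0.797 mA.
Then V_GS = 3.85 V and V_DS = V_DD − I_D(R_D+R_S) = 12 − 0.797×9.5 = 4.43 V.
Saturation requires V_DS ≥ V_GS − V_t = 1.45 V; 4.43 ≥ 1.45 ✓.

I_D ≈ 0.8 mA, V_DS ≈ 4.4 V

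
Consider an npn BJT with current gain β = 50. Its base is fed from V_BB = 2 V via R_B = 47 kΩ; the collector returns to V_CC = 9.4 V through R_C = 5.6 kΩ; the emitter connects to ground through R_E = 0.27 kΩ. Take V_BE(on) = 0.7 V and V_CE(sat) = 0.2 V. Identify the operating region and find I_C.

Assume active. Base-emitter loop: I_B = (V_BB − V_BE)/(R_B + (β+1)R_E) = (2 − 0.7)/(47 + 51×0.27) = 0.0214 mA.
I_C = β·I_B = 50×0.0214 = 1.07 mA.
V_CE = V_CC − I_C·R_C − I_E·R_E = 9.4 − 1.07×5.6 − 1.09×0.27 = 3.12 V > V_CE(sat), so the active-region assumption holds.

active; I_C ≈ 1.1 mA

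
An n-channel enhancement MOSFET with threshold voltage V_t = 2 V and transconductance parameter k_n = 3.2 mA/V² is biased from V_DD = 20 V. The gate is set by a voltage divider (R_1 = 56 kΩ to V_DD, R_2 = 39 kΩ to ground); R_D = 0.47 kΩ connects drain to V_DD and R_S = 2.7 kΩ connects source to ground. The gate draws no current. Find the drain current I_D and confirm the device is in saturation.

I_D ≈ 1.9 mA

V_G = V_DD·R_2/(R_1+R_2) = 20×39/95 = 8.21 V.
Assume saturation: I_D = (k_n/2)(V_GS − V_t)² with V_GS = V_G − I_D·R_S = 8.21 − 2.7·I_D.
Substituting gives 11.7·I_D² − 54.7·I_D + 61.7 = 0, with roots I_D = 1.9 or 2.79 mA.
The root I_D = 2.79 mA gives V_GS = 0.68 V ≤ V_t, so take I_D = 1.9 mA.
Then V_GS = 3.09 V and V_DS = V_DD − I_D(R_D+R_S) = 20 − 1.9×3.17 = 14 V.
Saturation requires V_DS ≥ V_GS − V_t = 1.09 V; 14 ≥ 1.09 ✓.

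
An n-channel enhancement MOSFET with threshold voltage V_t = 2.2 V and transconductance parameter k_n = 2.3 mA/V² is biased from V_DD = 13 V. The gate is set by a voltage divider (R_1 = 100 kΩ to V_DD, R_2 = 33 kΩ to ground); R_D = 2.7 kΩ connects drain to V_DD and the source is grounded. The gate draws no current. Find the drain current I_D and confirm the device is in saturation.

V_G = V_DD·R_2/(R_1+R_2) = 13×33/133 = 3.23 V. With the source grounded, V_GS = V_G = 3.23 V.
Assume saturation: I_D = (k_n/2)(V_GS − V_t)² = (2.3/2)×(3.23 − 2.2)² = 1.15×1.03² = 1.21 mA.
V_DS = V_DD − I_D·R_D = 13 − 1.21×2.7 = 9.73 V.
Saturation requires V_DS ≥ V_GS − V_t = 1.03 V; 9.73 ≥ 1.03 ✓.

I_D ≈ 1.2 mA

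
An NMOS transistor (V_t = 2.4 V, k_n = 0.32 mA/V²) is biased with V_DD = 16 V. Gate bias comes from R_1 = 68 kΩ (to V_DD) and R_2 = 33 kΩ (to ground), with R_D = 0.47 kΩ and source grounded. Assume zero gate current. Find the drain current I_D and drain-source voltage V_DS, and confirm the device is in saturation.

I_D ≈ 1.3 mA, V_DS ≈ 15 V

V_G = V_DD·R_2/(R_1+R_2) = 16×33/101 = 5.23 V. With the source grounded, V_GS = V_G = 5.23 V.
Assume saturation: I_D = (k_n/2)(V_GS − V_t)² = (0.32/2)×(5.23 − 2.4)² = 0.16×2.83² = 1.28 mA.
V_DS = V_DD − I_D·R_D = 16 − 1.28×0.47 = 15.4 V.
Saturation requires V_DS ≥ V_GS − V_t = 2.83 V; 15.4 ≥ 2.83 ✓.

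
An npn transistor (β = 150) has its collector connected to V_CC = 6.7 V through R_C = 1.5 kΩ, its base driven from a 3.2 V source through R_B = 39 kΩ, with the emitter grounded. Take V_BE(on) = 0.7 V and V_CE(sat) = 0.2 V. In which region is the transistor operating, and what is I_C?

saturation; I_C ≈ 4.3 mA

Assume active: I_B = (3.2 − 0.7)/39 = 0.0641 mA, giving I_C = β·I_B = 9.62 mA.
But then V_CE = 6.7 − 9.62×1.5 = -7.72 V < V_CE(sat) = 0.2 V — impossible in the active region.
So the transistor is saturated. With V_CE = 0.2 V, I_C = (V_CC − 0.2)/R_C = 6.5/1.5 = 4.33 mA.
Check: β·I_B = 9.62 mA > I_C = 4.33 mA, confirming saturation.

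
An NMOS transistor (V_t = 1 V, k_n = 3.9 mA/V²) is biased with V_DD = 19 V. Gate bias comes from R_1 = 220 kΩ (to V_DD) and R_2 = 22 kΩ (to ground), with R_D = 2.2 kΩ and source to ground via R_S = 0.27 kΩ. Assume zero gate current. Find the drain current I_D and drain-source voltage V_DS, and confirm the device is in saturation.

V_G = V_DD·R_2/(R_1+R_2) = 19×22/242 = 1.73 V.
Assume saturation: I_D = (k_n/2)(V_GS − V_t)² with V_GS = V_G − I_D·R_S = 1.73 − 0.27·I_D.
Substituting gives 0.142·I_D² − 1.77·I_D + 1.03 = 0, with roots I_D = 0.614 or 11.8 mA.
The root I_D = 11.8 mA gives V_GS = -1.46 V ≤ V_t, so take I_D = 0.614 mA.
Then V_GS = 1.56 V and V_DS = V_DD − I_D(R_D+R_S) = 19 − 0.614×2.47 = 17.5 V.
Saturation requires V_DS ≥ V_GS − V_t = 0.561 V; 17.5 ≥ 0.561 ✓.

I_D ≈ 0.61 mA, V_DS ≈ 17 V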